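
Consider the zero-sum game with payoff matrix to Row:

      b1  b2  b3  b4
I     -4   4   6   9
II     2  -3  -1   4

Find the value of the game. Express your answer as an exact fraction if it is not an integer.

-4/13

Row minima: I → -4, II → -3; maximin = -3.
Column maxima: b1 → 2, b2 → 4, b3 → 6, b4 → 9; minimax = 2.
-3 ≠ 2, so there is no saddle point; optimal play is mixed.
b3 is strictly dominated by b2 (it gives Row strictly more in every row), so Column never plays it.
b4 is strictly dominated by b1 (it gives Row strictly more in every row), so Column never plays it.
On the remaining 2×2 (I, II vs b1, b2):
Let Row play I with probability p. Expected payoff against b1: (-4)p + 2(1−p) = −6p + 2; against b2: 4p + (-3)(1−p) = 7p − 3.
Setting these equal: −6p + 2 = 7p − 3 ⇒ −13p = -5 ⇒ p = 5/13, and the value is (-6)·(5/13) + 2 = -4/13.
For Column: with q = P(b1), equating I's and II's payoffs gives −8q + 4 = 5q − 3 ⇒ q = 7/13.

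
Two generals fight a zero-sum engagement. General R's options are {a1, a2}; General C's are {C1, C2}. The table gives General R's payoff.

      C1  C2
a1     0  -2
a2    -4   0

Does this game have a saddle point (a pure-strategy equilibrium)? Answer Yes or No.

Row minima: a1 → -2, a2 → -4; maximin = -2.
Column maxima: C1 → 0, C2 → 0; minimax = 0.
-2 ≠ 0, so no pure-strategy equilibrium exists.

No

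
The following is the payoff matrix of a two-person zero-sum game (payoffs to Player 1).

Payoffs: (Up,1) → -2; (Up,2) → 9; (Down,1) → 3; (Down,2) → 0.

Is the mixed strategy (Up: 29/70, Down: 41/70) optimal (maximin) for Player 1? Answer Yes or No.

No

Against 1 this mix gives (29/70)·(-2) + (41/70)·3 = 13/14.
Against 2 this mix gives (29/70)·9 + (41/70)·0 = 261/70.
Player 2 will play 1, holding Player 1 to 13/14. Shifting weight toward the row that does better against 1 would raise this floor (the equalizing mix achieves 27/14 against both 1 and 2), so the proposed strategy is not optimal.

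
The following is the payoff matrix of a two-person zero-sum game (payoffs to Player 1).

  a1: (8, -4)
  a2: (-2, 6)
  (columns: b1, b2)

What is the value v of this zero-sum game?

Row minima: a1 → -4, a2 → -2; maximin = -2.
Column maxima: b1 → 8, b2 → 6; minimax = 6.
-2 ≠ 6, so there is no saddle point; optimal play is mixed.
Let Player 1 play a1 with probability p. Expected payoff against b1: 8p + (-2)(1−p) = 10p − 2; against b2: (-4)p + 6(1−p) = −10p + 6.
Setting these equal: 10p − 2 = −10p + 6 ⇒ 20p = 8 ⇒ p = 2/5, and the value is (10)·(2/5) − 2 = 2.
For Player 2: with q = P(b1), equating a1's and a2's payoffs gives 12q − 4 = −8q + 6 ⇒ q = 1/2.

2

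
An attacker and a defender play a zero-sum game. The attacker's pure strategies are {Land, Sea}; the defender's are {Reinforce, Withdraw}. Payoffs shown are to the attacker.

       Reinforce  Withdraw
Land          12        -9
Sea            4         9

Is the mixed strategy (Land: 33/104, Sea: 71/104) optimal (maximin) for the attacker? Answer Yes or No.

No

Against Reinforce this mix gives (33/104)·12 + (71/104)·4 = 85/13.
Against Withdraw this mix gives (33/104)·(-9) + (71/104)·9 = 171/52.
The defender will play Withdraw, holding the attacker to 171/52. Shifting weight toward the row that does better against Withdraw would raise this floor (the equalizing mix achieves 72/13 against both Withdraw and Reinforce), so the proposed strategy is not optimal.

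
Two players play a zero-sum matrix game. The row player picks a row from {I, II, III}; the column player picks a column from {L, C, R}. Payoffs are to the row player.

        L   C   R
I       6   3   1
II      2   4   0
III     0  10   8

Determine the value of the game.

Row minima: I → 1, II → 0, III → 0; maximin = 1.
Column maxima: L → 6, C → 10, R → 8; minimax = 6.
1 ≠ 6, so there is no saddle point; optimal play is mixed.
C is strictly dominated by R (it gives the row player strictly more in every row), so the column player never plays it.
With C eliminated, II is strictly dominated by I (I gives the row player strictly more in every remaining column), so the row player never plays it.
On the remaining 2×2 (I, III vs L, R):
Let the row player play I with probability p. Expected payoff against L: 6p + 0(1−p) = 6p; against R: 1p + 8(1−p) = −7p + 8.
Setting these equal: 6p = −7p + 8 ⇒ 13p = 8 ⇒ p = 8/13, and the value is (6)·(8/13) = 48/13.
For the column player: with q = P(L), equating I's and III's payoffs gives 5q + 1 = −8q + 8 ⇒ q = 7/13.

48/13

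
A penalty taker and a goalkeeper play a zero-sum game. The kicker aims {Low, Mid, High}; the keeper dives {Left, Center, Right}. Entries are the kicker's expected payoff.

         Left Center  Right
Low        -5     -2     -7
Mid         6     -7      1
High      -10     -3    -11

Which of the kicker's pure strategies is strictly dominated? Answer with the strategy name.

Low gives a strictly higher payoff than High against every column: -5 > -10, -2 > -3, -7 > -11.
So High is strictly dominated and the kicker never plays it.

High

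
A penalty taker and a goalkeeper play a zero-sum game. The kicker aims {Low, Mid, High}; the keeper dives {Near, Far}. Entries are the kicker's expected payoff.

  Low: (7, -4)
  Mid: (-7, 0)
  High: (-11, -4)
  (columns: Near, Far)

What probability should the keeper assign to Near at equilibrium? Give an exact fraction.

2/9

Row minima: Low → -4, Mid → -7, High → -11; maximin = -4.
Column maxima: Near → 7, Far → 0; minimax = 0.
-4 ≠ 0, so there is no saddle point; optimal play is mixed.
High is strictly dominated by Mid, so the kicker never plays it.
On the remaining 2×2 (Low, Mid vs Near, Far):
Let the kicker play Low with probability p. Expected payoff against Near: 7p + (-7)(1−p) = 14p − 7; against Far: (-4)p + 0(1−p) = −4p.
Setting these equal: 14p − 7 = −4p ⇒ 18p = 7 ⇒ p = 7/18, and the value is (14)·(7/18) − 7 = -14/9.
For the keeper: with q = P(Near), equating Low's and Mid's payoffs gives 11q − 4 = −7q ⇒ q = 2/9.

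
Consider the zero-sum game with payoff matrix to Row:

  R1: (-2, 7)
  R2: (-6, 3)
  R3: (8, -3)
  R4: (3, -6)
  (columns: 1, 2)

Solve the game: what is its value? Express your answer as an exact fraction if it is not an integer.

5/2

Row minima: R1 → -2, R2 → -6, R3 → -3, R4 → -6; maximin = -2.
Column maxima: 1 → 8, 2 → 7; minimax = 7.
-2 ≠ 7, so there is no saddle point; optimal play is mixed.
R2 is strictly dominated by R1, so Row never plays it.
R4 is strictly dominated by R3, so Row never plays it.
On the remaining 2×2 (R1, R3 vs 1, 2):
Let Row play R1 with probability p. Expected payoff against 1: (-2)p + 8(1−p) = −10p + 8; against 2: 7p + (-3)(1−p) = 10p − 3.
Setting these equal: −10p + 8 = 10p − 3 ⇒ −20p = -11 ⇒ p = 11/20, and the value is (-10)·(11/20) + 8 = 5/2.
For Column: with q = P(1), equating R1's and R3's payoffs gives −9q + 7 = 11q − 3 ⇒ q = 1/2.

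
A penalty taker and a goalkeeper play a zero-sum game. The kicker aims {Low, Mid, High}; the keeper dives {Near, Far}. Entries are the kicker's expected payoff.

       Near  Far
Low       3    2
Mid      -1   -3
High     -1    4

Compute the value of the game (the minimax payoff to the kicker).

Row minima: Low → 2, Mid → -3, High → -1; maximin = 2.
Column maxima: Near → 3, Far → 4; minimax = 3.
2 ≠ 3, so there is no saddle point; optimal play is mixed.
Mid is strictly dominated by Low, so the kicker never plays it.
On the remaining 2×2 (Low, High vs Near, Far):
Let the kicker play Low with probability p. Expected payoff against Near: 3p + (-1)(1−p) = 4p − 1; against Far: 2p + 4(1−p) = −2p + 4.
Setting these equal: 4p − 1 = −2p + 4 ⇒ 6p = 5 ⇒ p = 5/6, and the value is (4)·(5/6) − 1 = 7/3.
For the keeper: with q = P(Near), equating Low's and High's payoffs gives q + 2 = −5q + 4 ⇒ q = 1/3.

7/3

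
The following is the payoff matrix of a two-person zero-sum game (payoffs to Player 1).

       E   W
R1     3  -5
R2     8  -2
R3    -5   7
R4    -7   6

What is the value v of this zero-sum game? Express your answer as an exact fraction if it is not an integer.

Row minima: R1 → -5, R2 → -2, R3 → -5, R4 → -7; maximin = -2.
Column maxima: E → 8, W → 7; minimax = 7.
-2 ≠ 7, so there is no saddle point; optimal play is mixed.
R1 is strictly dominated by R2, so Player 1 never plays it.
R4 is strictly dominated by R3, so Player 1 never plays it.
On the remaining 2×2 (R2, R3 vs E, W):
Let Player 1 play R2 with probability p. Expected payoff against E: 8p + (-5)(1−p) = 13p − 5; against W: (-2)p + 7(1−p) = −9p + 7.
Setting these equal: 13p − 5 = −9p + 7 ⇒ 22p = 12 ⇒ p = 6/11, and the value is (13)·(6/11) − 5 = 23/11.
For Player 2: with q = P(E), equating R2's and R3's payoffs gives 10q − 2 = −12q + 7 ⇒ q = 9/22.

23/11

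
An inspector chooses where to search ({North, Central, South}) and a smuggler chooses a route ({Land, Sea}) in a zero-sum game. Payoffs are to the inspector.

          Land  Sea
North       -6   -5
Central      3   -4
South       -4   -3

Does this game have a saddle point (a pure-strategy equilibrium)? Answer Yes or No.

No

Row minima: North → -6, Central → -4, South → -4; maximin = -4.
Column maxima: Land → 3, Sea → -3; minimax = -3.
-4 ≠ -3, so no pure-strategy equilibrium exists.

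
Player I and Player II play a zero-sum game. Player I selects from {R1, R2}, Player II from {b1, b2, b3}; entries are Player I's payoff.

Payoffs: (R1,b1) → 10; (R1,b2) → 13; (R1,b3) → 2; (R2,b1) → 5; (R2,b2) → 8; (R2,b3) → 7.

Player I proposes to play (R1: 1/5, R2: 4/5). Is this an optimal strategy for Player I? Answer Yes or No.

Yes

Against b1 this mix gives (1/5)·10 + (4/5)·5 = 6.
Against b2 this mix gives (1/5)·13 + (4/5)·8 = 9.
Against b3 this mix gives (1/5)·2 + (4/5)·7 = 6.
All of Player II's active replies (b1, b3) yield 6, and no column does worse for Player I. The mix makes Player II indifferent and guarantees 6, so it is optimal.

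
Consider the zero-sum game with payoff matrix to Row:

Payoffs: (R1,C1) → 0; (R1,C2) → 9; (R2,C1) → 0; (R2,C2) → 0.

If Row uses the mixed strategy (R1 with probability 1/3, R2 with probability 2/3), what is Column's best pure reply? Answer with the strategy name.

C1

If Column plays C1, Row's expected payoff is (1/3)·0 + (2/3)·0 = 0.
If Column plays C2, Row's expected payoff is (1/3)·9 + (2/3)·0 = 3.
Column minimizes Row's payoff; the smallest is 0, so the best response is C1.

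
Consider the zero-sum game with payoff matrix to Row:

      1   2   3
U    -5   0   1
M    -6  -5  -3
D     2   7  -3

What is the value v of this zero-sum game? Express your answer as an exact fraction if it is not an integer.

Row minima: U → -5, M → -6, D → -3; maximin = -3.
Column maxima: 1 → 2, 2 → 7, 3 → 1; minimax = 1.
-3 ≠ 1, so there is no saddle point; optimal play is mixed.
M is strictly dominated by U, so Row never plays it.
2 is strictly dominated by 1 (it gives Row strictly more in every row), so Column never plays it.
On the remaining 2×2 (U, D vs 1, 3):
Let Row play U with probability p. Expected payoff against 1: (-5)p + 2(1−p) = −7p + 2; against 3: 1p + (-3)(1−p) = 4p − 3.
Setting these equal: −7p + 2 = 4p − 3 ⇒ −11p = -5 ⇒ p = 5/11, and the value is (-7)·(5/11) + 2 = -13/11.
For Column: with q = P(1), equating U's and D's payoffs gives −6q + 1 = 5q − 3 ⇒ q = 4/11.

-13/11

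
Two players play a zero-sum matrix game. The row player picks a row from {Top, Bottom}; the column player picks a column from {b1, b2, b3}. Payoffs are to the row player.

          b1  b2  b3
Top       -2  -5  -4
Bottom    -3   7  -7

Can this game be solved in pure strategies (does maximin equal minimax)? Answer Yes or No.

Row minima: Top → -5, Bottom → -7; maximin = -5.
Column maxima: b1 → -2, b2 → 7, b3 → -4; minimax = -4.
-5 ≠ -4, so no pure-strategy equilibrium exists.

No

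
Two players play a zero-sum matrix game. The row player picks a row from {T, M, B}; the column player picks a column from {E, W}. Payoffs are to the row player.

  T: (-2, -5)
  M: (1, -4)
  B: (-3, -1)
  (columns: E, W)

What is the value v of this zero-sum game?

Row minima: T → -5, M → -4, B → -3; maximin = -3.
Column maxima: E → 1, W → -1; minimax = -1.
-3 ≠ -1, so there is no saddle point; optimal play is mixed.
T is strictly dominated by M, so the row player never plays it.
On the remaining 2×2 (M, B vs E, W):
Let the row player play M with probability p. Expected payoff against E: 1p + (-3)(1−p) = 4p − 3; against W: (-4)p + (-1)(1−p) = −3p − 1.
Setting these equal: 4p − 3 = −3p − 1 ⇒ 7p = 2 ⇒ p = 2/7, and the value is (4)·(2/7) − 3 = -13/7.
For the column player: with q = P(E), equating M's and B's payoffs gives 5q − 4 = −2q − 1 ⇒ q = 3/7.

-13/7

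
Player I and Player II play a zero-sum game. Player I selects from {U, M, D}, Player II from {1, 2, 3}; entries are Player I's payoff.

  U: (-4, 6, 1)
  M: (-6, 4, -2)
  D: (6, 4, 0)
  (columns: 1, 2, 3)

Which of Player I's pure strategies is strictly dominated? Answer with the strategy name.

M

U gives a strictly higher payoff than M against every column: -4 > -6, 6 > 4, 1 > -2.
So M is strictly dominated and Player I never plays it.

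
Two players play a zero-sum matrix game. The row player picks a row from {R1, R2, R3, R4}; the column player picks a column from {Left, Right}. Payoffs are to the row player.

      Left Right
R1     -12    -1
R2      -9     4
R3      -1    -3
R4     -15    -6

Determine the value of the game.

Row minima: R1 → -12, R2 → -9, R3 → -3, R4 → -15; maximin = -3.
Column maxima: Left → -1, Right → 4; minimax = -1.
-3 ≠ -1, so there is no saddle point; optimal play is mixed.
R1 is strictly dominated by R2, so the row player never plays it.
R4 is strictly dominated by R2, so the row player never plays it.
On the remaining 2×2 (R2, R3 vs Left, Right):
Let the row player play R2 with probability p. Expected payoff against Left: (-9)p + (-1)(1−p) = −8p − 1; against Right: 4p + (-3)(1−p) = 7p − 3.
Setting these equal: −8p − 1 = 7p − 3 ⇒ −15p = -2 ⇒ p = 2/15, and the value is (-8)·(2/15) − 1 = -31/15.
For the column player: with q = P(Left), equating R2's and R3's payoffs gives −13q + 4 = 2q − 3 ⇒ q = 7/15.

-31/15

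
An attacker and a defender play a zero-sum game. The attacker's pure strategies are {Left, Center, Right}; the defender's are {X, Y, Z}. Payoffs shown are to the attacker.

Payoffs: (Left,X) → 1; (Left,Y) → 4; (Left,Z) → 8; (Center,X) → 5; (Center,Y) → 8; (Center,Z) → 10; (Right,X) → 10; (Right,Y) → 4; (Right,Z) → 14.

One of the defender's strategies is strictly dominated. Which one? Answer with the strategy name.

Z

X holds the attacker's payoff strictly below Z in every row: 1 < 8, 5 < 10, 10 < 14.
So Z is strictly dominated for the defender.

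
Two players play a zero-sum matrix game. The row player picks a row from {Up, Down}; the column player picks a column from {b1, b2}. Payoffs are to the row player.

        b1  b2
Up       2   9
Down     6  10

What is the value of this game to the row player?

Row minima: Up → 2, Down → 6; maximin = 6.
Column maxima: b1 → 6, b2 → 10; minimax = 6.
Since maximin = minimax = 6, there is a saddle point and the value is 6.

6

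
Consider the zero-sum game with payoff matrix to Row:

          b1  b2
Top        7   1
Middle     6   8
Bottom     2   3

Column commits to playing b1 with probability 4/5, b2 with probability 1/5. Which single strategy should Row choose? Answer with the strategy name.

Expected payoff of Top: (4/5)·7 + (1/5)·1 = 29/5.
Expected payoff of Middle: (4/5)·6 + (1/5)·8 = 32/5.
Expected payoff of Bottom: (4/5)·2 + (1/5)·3 = 11/5.
The largest is 32/5, so Row's best response is Middle.

Middle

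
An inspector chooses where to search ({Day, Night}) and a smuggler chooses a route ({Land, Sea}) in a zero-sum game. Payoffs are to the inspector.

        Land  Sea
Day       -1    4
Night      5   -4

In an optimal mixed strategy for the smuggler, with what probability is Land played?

4/7

Row minima: Day → -1, Night → -4; maximin = -1.
Column maxima: Land → 5, Sea → 4; minimax = 4.
-1 ≠ 4, so there is no saddle point; optimal play is mixed.
Let the inspector play Day with probability p. Expected payoff against Land: (-1)p + 5(1−p) = −6p + 5; against Sea: 4p + (-4)(1−p) = 8p − 4.
Setting these equal: −6p + 5 = 8p − 4 ⇒ −14p = -9 ⇒ p = 9/14, and the value is (-6)·(9/14) + 5 = 8/7.
For the smuggler: with q = P(Land), equating Day's and Night's payoffs gives −5q + 4 = 9q − 4 ⇒ q = 4/7.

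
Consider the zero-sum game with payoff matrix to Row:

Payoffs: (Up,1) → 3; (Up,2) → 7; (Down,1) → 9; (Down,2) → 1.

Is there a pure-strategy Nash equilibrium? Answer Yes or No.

Row minima: Up → 3, Down → 1; maximin = 3.
Column maxima: 1 → 9, 2 → 7; minimax = 7.
3 ≠ 7, so no pure-strategy equilibrium exists.

No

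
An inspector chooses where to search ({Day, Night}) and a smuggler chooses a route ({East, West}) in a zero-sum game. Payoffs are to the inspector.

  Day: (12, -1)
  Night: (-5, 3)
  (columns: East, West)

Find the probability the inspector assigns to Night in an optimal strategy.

13/21

Row minima: Day → -1, Night → -5; maximin = -1.
Column maxima: East → 12, West → 3; minimax = 3.
-1 ≠ 3, so there is no saddle point; optimal play is mixed.
Let the inspector play Day with probability p. Expected payoff against East: 12p + (-5)(1−p) = 17p − 5; against West: (-1)p + 3(1−p) = −4p + 3.
Setting these equal: 17p − 5 = −4p + 3 ⇒ 21p = 8 ⇒ p = 8/21, and the value is (17)·(8/21) − 5 = 31/21.
For the smuggler: with q = P(East), equating Day's and Night's payoffs gives 13q − 1 = −8q + 3 ⇒ q = 4/21.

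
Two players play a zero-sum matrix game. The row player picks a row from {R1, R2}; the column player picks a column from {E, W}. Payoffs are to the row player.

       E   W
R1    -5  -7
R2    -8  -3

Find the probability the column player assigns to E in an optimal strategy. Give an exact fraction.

4/7

Row minima: R1 → -7, R2 → -8; maximin = -7.
Column maxima: E → -5, W → -3; minimax = -5.
-7 ≠ -5, so there is no saddle point; optimal play is mixed.
Let the row player play R1 with probability p. Expected payoff against E: (-5)p + (-8)(1−p) = 3p − 8; against W: (-7)p + (-3)(1−p) = −4p − 3.
Setting these equal: 3p − 8 = −4p − 3 ⇒ 7p = 5 ⇒ p = 5/7, and the value is (3)·(5/7) − 8 = -41/7.
For the column player: with q = P(E), equating R1's and R2's payoffs gives 2q − 7 = −5q − 3 ⇒ q = 4/7.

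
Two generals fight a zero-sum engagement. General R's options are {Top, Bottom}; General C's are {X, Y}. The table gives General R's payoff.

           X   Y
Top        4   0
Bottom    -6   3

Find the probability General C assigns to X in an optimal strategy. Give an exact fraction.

3/13

Row minima: Top → 0, Bottom → -6; maximin = 0.
Column maxima: X → 4, Y → 3; minimax = 3.
0 ≠ 3, so there is no saddle point; optimal play is mixed.
Let General R play Top with probability p. Expected payoff against X: 4p + (-6)(1−p) = 10p − 6; against Y: 0p + 3(1−p) = −3p + 3.
Setting these equal: 10p − 6 = −3p + 3 ⇒ 13p = 9 ⇒ p = 9/13, and the value is (10)·(9/13) − 6 = 12/13.
For General C: with q = P(X), equating Top's and Bottom's payoffs gives 4q = −9q + 3 ⇒ q = 3/13.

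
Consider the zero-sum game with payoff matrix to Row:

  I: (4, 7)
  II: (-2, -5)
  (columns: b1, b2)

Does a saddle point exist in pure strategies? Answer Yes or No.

Row minima: I → 4, II → -5; maximin = 4.
Column maxima: b1 → 4, b2 → 7; minimax = 4.
maximin = minimax = 4, so a saddle point exists.

Yes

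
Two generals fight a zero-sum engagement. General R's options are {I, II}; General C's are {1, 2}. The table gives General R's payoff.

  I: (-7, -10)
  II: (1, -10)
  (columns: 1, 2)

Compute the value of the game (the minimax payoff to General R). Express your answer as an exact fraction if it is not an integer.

Row minima: I → -10, II → -10; maximin = -10.
Column maxima: 1 → 1, 2 → -10; minimax = -10.
Since maximin = minimax = -10, there is a saddle point and the value is -10.

-10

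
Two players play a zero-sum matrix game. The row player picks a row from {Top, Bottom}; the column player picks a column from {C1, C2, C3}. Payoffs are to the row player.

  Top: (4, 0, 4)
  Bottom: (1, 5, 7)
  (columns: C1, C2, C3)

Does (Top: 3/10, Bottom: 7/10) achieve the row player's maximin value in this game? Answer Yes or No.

Against C1 this mix gives (3/10)·4 + (7/10)·1 = 19/10.
Against C2 this mix gives (3/10)·0 + (7/10)·5 = 7/2.
Against C3 this mix gives (3/10)·4 + (7/10)·7 = 61/10.
The column player will play C1, holding the row player to 19/10. Shifting weight toward the row that does better against C1 would raise this floor (the equalizing mix achieves 5/2 against both C1 and C2), so the proposed strategy is not optimal.

No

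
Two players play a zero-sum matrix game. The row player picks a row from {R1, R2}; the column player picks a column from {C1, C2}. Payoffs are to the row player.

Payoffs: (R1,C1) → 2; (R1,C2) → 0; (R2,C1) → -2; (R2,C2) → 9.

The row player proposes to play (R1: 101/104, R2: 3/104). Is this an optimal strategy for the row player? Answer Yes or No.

Against C1 this mix gives (101/104)·2 + (3/104)·(-2) = 49/26.
Against C2 this mix gives (101/104)·0 + (3/104)·9 = 27/104.
The column player will play C2, holding the row player to 27/104. Shifting weight toward the row that does better against C2 would raise this floor (the equalizing mix achieves 18/13 against both C2 and C1), so the proposed strategy is not optimal.

No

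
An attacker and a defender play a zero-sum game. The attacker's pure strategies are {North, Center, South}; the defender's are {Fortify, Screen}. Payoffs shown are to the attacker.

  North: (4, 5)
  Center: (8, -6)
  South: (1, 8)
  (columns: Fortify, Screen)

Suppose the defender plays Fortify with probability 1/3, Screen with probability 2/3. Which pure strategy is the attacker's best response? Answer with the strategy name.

South

Expected payoff of North: (1/3)·4 + (2/3)·5 = 14/3.
Expected payoff of Center: (1/3)·8 + (2/3)·(-6) = -4/3.
Expected payoff of South: (1/3)·1 + (2/3)·8 = 17/3.
The largest is 17/3, so the attacker's best response is South.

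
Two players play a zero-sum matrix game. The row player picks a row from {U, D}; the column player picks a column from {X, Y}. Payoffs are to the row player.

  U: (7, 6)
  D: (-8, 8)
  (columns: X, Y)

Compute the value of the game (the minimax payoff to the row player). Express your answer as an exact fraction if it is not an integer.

104/17

Row minima: U → 6, D → -8; maximin = 6.
Column maxima: X → 7, Y → 8; minimax = 7.
6 ≠ 7, so there is no saddle point; optimal play is mixed.
Let the row player play U with probability p. Expected payoff against X: 7p + (-8)(1−p) = 15p − 8; against Y: 6p + 8(1−p) = −2p + 8.
Setting these equal: 15p − 8 = −2p + 8 ⇒ 17p = 16 ⇒ p = 16/17, and the value is (15)·(16/17) − 8 = 104/17.
For the column player: with q = P(X), equating U's and D's payoffs gives q + 6 = −16q + 8 ⇒ q = 2/17.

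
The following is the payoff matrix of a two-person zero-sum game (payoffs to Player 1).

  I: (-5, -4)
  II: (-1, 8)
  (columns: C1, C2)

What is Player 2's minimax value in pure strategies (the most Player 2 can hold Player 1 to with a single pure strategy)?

Column maxima: C1 → -1, C2 → 8.
The smallest of these is -1.

-1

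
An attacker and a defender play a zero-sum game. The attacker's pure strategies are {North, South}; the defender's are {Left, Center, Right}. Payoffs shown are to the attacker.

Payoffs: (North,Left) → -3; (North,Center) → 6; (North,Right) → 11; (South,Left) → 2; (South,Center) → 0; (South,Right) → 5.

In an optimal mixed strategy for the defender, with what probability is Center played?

Row minima: North → -3, South → 0; maximin = 0.
Column maxima: Left → 2, Center → 6, Right → 11; minimax = 2.
0 ≠ 2, so there is no saddle point; optimal play is mixed.
Right is strictly dominated by Left (it gives the attacker strictly more in every row), so the defender never plays it.
On the remaining 2×2 (North, South vs Left, Center):
Let the attacker play North with probability p. Expected payoff against Left: (-3)p + 2(1−p) = −5p + 2; against Center: 6p + 0(1−p) = 6p.
Setting these equal: −5p + 2 = 6p ⇒ −11p = -2 ⇒ p = 2/11, and the value is (-5)·(2/11) + 2 = 12/11.
For the defender: with q = P(Left), equating North's and South's payoffs gives −9q + 6 = 2q ⇒ q = 6/11.

5/11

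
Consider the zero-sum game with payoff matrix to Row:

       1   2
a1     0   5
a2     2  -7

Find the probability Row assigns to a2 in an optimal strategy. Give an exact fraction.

Row minima: a1 → 0, a2 → -7; maximin = 0.
Column maxima: 1 → 2, 2 → 5; minimax = 2.
0 ≠ 2, so there is no saddle point; optimal play is mixed.
Let Row play a1 with probability p. Expected payoff against 1: 0p + 2(1−p) = −2p + 2; against 2: 5p + (-7)(1−p) = 12p − 7.
Setting these equal: −2p + 2 = 12p − 7 ⇒ −14p = -9 ⇒ p = 9/14, and the value is (-2)·(9/14) + 2 = 5/7.
For Column: with q = P(1), equating a1's and a2's payoffs gives −5q + 5 = 9q − 7 ⇒ q = 6/7.

5/14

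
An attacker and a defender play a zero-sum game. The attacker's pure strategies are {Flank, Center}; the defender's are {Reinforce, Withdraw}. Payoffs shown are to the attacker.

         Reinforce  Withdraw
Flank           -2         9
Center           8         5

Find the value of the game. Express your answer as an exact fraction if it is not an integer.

Row minima: Flank → -2, Center → 5; maximin = 5.
Column maxima: Reinforce → 8, Withdraw → 9; minimax = 8.
5 ≠ 8, so there is no saddle point; optimal play is mixed.
Let the attacker play Flank with probability p. Expected payoff against Reinforce: (-2)p + 8(1−p) = −10p + 8; against Withdraw: 9p + 5(1−p) = 4p + 5.
Setting these equal: −10p + 8 = 4p + 5 ⇒ −14p = -3 ⇒ p = 3/14, and the value is (-10)·(3/14) + 8 = 41/7.
For the defender: with q = P(Reinforce), equating Flank's and Center's payoffs gives −11q + 9 = 3q + 5 ⇒ q = 2/7.

41/7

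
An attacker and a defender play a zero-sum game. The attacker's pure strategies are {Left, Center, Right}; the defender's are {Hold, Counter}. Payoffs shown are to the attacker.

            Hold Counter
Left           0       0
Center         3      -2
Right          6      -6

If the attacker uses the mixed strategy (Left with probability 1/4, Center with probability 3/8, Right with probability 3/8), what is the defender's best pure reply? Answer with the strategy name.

If the defender plays Hold, the attacker's expected payoff is (1/4)·0 + (3/8)·3 + (3/8)·6 = 27/8.
If the defender plays Counter, the attacker's expected payoff is (1/4)·0 + (3/8)·(-2) + (3/8)·(-6) = -3.
The defender minimizes the attacker's payoff; the smallest is -3, so the best response is Counter.

Counter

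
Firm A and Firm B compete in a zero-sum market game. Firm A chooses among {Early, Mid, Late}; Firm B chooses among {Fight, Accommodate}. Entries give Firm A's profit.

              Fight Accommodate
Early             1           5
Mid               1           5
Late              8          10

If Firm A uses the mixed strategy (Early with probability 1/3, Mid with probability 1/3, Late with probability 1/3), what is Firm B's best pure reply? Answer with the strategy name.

Fight

If Firm B plays Fight, Firm A's expected payoff is (1/3)·1 + (1/3)·1 + (1/3)·8 = 10/3.
If Firm B plays Accommodate, Firm A's expected payoff is (1/3)·5 + (1/3)·5 + (1/3)·10 = 20/3.
Firm B minimizes Firm A's payoff; the smallest is 10/3, so the best response is Fight.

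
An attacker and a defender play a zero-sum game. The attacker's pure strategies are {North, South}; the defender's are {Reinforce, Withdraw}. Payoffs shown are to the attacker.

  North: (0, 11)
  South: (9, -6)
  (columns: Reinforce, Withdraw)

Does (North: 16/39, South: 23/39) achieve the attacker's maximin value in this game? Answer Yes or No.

Against Reinforce this mix gives (16/39)·0 + (23/39)·9 = 69/13.
Against Withdraw this mix gives (16/39)·11 + (23/39)·(-6) = 38/39.
The defender will play Withdraw, holding the attacker to 38/39. Shifting weight toward the row that does better against Withdraw would raise this floor (the equalizing mix achieves 99/26 against both Withdraw and Reinforce), so the proposed strategy is not optimal.

No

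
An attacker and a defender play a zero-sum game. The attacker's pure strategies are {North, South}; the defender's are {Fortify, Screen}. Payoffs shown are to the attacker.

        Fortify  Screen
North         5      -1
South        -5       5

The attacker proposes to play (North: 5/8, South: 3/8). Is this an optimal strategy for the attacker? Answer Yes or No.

Yes

Against Fortify this mix gives (5/8)·5 + (3/8)·(-5) = 5/4.
Against Screen this mix gives (5/8)·(-1) + (3/8)·5 = 5/4.
All of the defender's active replies (Fortify, Screen) yield 5/4, and no column does worse for the attacker. The mix makes the defender indifferent and guarantees 5/4, so it is optimal.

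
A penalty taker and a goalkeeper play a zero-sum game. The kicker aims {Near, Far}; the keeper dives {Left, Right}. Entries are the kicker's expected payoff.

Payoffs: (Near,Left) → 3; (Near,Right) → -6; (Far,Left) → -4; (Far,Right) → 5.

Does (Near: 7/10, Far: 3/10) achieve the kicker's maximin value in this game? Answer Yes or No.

No

Against Left this mix gives (7/10)·3 + (3/10)·(-4) = 9/10.
Against Right this mix gives (7/10)·(-6) + (3/10)·5 = -27/10.
The keeper will play Right, holding the kicker to -27/10. Shifting weight toward the row that does better against Right would raise this floor (the equalizing mix achieves -1/2 against both Right and Left), so the proposed strategy is not optimal.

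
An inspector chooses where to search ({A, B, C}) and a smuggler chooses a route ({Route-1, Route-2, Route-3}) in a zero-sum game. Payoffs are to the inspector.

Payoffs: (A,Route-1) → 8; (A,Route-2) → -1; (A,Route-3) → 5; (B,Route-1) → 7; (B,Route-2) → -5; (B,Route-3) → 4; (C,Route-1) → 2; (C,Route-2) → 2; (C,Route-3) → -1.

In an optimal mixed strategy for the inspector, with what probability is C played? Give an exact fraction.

2/3

Row minima: A → -1, B → -5, C → -1; maximin = -1.
Column maxima: Route-1 → 8, Route-2 → 2, Route-3 → 5; minimax = 2.
-1 ≠ 2, so there is no saddle point; optimal play is mixed.
B is strictly dominated by A, so the inspector never plays it.
Route-1 is strictly dominated by Route-3 (it gives the inspector strictly more in every row), so the smuggler never plays it.
On the remaining 2×2 (A, C vs Route-2, Route-3):
Let the inspector play A with probability p. Expected payoff against Route-2: (-1)p + 2(1−p) = −3p + 2; against Route-3: 5p + (-1)(1−p) = 6p − 1.
Setting these equal: −3p + 2 = 6p − 1 ⇒ −9p = -3 ⇒ p = 1/3, and the value is (-3)·(1/3) + 2 = 1.
For the smuggler: with q = P(Route-2), equating A's and C's payoffs gives −6q + 5 = 3q − 1 ⇒ q = 2/3.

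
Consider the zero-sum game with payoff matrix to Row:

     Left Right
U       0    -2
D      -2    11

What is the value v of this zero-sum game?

Row minima: U → -2, D → -2; maximin = -2.
Column maxima: Left → 0, Right → 11; minimax = 0.
-2 ≠ 0, so there is no saddle point; optimal play is mixed.
Let Row play U with probability p. Expected payoff against Left: 0p + (-2)(1−p) = 2p − 2; against Right: (-2)p + 11(1−p) = −13p + 11.
Setting these equal: 2p − 2 = −13p + 11 ⇒ 15p = 13 ⇒ p = 13/15, and the value is (2)·(13/15) − 2 = -4/15.
For Column: with q = P(Left), equating U's and D's payoffs gives 2q − 2 = −13q + 11 ⇒ q = 13/15.

-4/15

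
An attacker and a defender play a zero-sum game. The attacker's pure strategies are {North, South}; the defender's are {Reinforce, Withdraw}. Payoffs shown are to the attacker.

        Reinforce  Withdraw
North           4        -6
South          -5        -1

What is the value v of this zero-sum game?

Row minima: North → -6, South → -5; maximin = -5.
Column maxima: Reinforce → 4, Withdraw → -1; minimax = -1.
-5 ≠ -1, so there is no saddle point; optimal play is mixed.
Let the attacker play North with probability p. Expected payoff against Reinforce: 4p + (-5)(1−p) = 9p − 5; against Withdraw: (-6)p + (-1)(1−p) = −5p − 1.
Setting these equal: 9p − 5 = −5p − 1 ⇒ 14p = 4 ⇒ p = 2/7, and the value is (9)·(2/7) − 5 = -17/7.
For the defender: with q = P(Reinforce), equating North's and South's payoffs gives 10q − 6 = −4q − 1 ⇒ q = 5/14.

-17/7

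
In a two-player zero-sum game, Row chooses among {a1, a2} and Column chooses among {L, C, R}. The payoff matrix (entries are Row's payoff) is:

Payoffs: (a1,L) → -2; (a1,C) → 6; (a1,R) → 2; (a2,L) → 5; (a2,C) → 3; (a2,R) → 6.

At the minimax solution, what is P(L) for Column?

Row minima: a1 → -2, a2 → 3; maximin = 3.
Column maxima: L → 5, C → 6, R → 6; minimax = 5.
3 ≠ 5, so there is no saddle point; optimal play is mixed.
R is strictly dominated by L (it gives Row strictly more in every row), so Column never plays it.
On the remaining 2×2 (a1, a2 vs L, C):
Let Row play a1 with probability p. Expected payoff against L: (-2)p + 5(1−p) = −7p + 5; against C: 6p + 3(1−p) = 3p + 3.
Setting these equal: −7p + 5 = 3p + 3 ⇒ −10p = -2 ⇒ p = 1/5, and the value is (-7)·(1/5) + 5 = 18/5.
For Column: with q = P(L), equating a1's and a2's payoffs gives −8q + 6 = 2q + 3 ⇒ q = 3/10.

3/10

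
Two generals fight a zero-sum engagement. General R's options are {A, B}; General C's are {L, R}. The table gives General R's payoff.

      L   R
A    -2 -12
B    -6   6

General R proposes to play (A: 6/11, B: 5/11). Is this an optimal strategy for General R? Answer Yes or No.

Yes

Against L this mix gives (6/11)·(-2) + (5/11)·(-6) = -42/11.
Against R this mix gives (6/11)·(-12) + (5/11)·6 = -42/11.
All of General C's active replies (L, R) yield -42/11, and no column does worse for General R. The mix makes General C indifferent and guarantees -42/11, so it is optimal.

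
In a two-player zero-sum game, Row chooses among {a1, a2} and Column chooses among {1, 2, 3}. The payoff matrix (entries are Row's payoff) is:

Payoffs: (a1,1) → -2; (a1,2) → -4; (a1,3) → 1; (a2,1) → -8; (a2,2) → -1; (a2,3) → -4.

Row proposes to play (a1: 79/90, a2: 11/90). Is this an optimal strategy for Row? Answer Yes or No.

No

Against 1 this mix gives (79/90)·(-2) + (11/90)·(-8) = -41/15.
Against 2 this mix gives (79/90)·(-4) + (11/90)·(-1) = -109/30.
Against 3 this mix gives (79/90)·1 + (11/90)·(-4) = 7/18.
Column will play 2, holding Row to -109/30. Shifting weight toward the row that does better against 2 would raise this floor (the equalizing mix achieves -10/3 against both 2 and 1), so the proposed strategy is not optimal.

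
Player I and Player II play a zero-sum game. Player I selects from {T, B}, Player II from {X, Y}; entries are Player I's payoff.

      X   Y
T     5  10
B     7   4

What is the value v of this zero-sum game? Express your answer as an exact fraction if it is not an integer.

Row minima: T → 5, B → 4; maximin = 5.
Column maxima: X → 7, Y → 10; minimax = 7.
5 ≠ 7, so there is no saddle point; optimal play is mixed.
Let Player I play T with probability p. Expected payoff against X: 5p + 7(1−p) = −2p + 7; against Y: 10p + 4(1−p) = 6p + 4.
Setting these equal: −2p + 7 = 6p + 4 ⇒ −8p = -3 ⇒ p = 3/8, and the value is (-2)·(3/8) + 7 = 25/4.
For Player II: with q = P(X), equating T's and B's payoffs gives −5q + 10 = 3q + 4 ⇒ q = 3/4.

25/4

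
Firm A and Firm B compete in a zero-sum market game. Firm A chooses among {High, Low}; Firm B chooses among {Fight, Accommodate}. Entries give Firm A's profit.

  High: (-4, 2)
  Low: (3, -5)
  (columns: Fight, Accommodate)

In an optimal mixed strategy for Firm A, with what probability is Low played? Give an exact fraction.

3/7

Row minima: High → -4, Low → -5; maximin = -4.
Column maxima: Fight → 3, Accommodate → 2; minimax = 2.
-4 ≠ 2, so there is no saddle point; optimal play is mixed.
Let Firm A play High with probability p. Expected payoff against Fight: (-4)p + 3(1−p) = −7p + 3; against Accommodate: 2p + (-5)(1−p) = 7p − 5.
Setting these equal: −7p + 3 = 7p − 5 ⇒ −14p = -8 ⇒ p = 4/7, and the value is (-7)·(4/7) + 3 = -1.
For Firm B: with q = P(Fight), equating High's and Low's payoffs gives −6q + 2 = 8q − 5 ⇒ q = 1/2.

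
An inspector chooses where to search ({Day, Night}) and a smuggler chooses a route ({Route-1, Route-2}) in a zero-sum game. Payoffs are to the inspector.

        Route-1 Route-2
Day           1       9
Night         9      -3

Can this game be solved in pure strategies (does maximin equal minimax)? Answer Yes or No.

No

Row minima: Day → 1, Night → -3; maximin = 1.
Column maxima: Route-1 → 9, Route-2 → 9; minimax = 9.
1 ≠ 9, so no pure-strategy equilibrium exists.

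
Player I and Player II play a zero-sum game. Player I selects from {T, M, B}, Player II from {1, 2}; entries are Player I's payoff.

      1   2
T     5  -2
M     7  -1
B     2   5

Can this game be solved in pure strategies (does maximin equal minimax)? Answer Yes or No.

Row minima: T → -2, M → -1, B → 2; maximin = 2.
Column maxima: 1 → 7, 2 → 5; minimax = 5.
2 ≠ 5, so no pure-strategy equilibrium exists.

No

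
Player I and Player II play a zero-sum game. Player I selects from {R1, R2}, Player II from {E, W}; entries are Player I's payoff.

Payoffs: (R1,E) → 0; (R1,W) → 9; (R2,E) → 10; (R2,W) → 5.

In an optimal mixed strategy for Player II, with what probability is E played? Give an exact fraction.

2/7

Row minima: R1 → 0, R2 → 5; maximin = 5.
Column maxima: E → 10, W → 9; minimax = 9.
5 ≠ 9, so there is no saddle point; optimal play is mixed.
Let Player I play R1 with probability p. Expected payoff against E: 0p + 10(1−p) = −10p + 10; against W: 9p + 5(1−p) = 4p + 5.
Setting these equal: −10p + 10 = 4p + 5 ⇒ −14p = -5 ⇒ p = 5/14, and the value is (-10)·(5/14) + 10 = 45/7.
For Player II: with q = P(E), equating R1's and R2's payoffs gives −9q + 9 = 5q + 5 ⇒ q = 2/7.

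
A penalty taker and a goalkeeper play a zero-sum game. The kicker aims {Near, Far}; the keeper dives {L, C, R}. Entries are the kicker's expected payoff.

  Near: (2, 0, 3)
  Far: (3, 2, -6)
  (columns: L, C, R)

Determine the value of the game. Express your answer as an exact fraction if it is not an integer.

Row minima: Near → 0, Far → -6; maximin = 0.
Column maxima: L → 3, C → 2, R → 3; minimax = 2.
0 ≠ 2, so there is no saddle point; optimal play is mixed.
L is strictly dominated by C (it gives the kicker strictly more in every row), so the keeper never plays it.
On the remaining 2×2 (Near, Far vs C, R):
Let the kicker play Near with probability p. Expected payoff against C: 0p + 2(1−p) = −2p + 2; against R: 3p + (-6)(1−p) = 9p − 6.
Setting these equal: −2p + 2 = 9p − 6 ⇒ −11p = -8 ⇒ p = 8/11, and the value is (-2)·(8/11) + 2 = 6/11.
For the keeper: with q = P(C), equating Near's and Far's payoffs gives −3q + 3 = 8q − 6 ⇒ q = 9/11.

6/11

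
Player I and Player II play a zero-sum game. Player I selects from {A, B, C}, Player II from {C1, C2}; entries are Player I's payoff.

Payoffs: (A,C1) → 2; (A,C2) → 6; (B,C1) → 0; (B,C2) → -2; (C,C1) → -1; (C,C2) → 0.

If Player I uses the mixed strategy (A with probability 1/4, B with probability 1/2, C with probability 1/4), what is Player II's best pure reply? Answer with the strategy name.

If Player II plays C1, Player I's expected payoff is (1/4)·2 + (1/2)·0 + (1/4)·(-1) = 1/4.
If Player II plays C2, Player I's expected payoff is (1/4)·6 + (1/2)·(-2) + (1/4)·0 = 1/2.
Player II minimizes Player I's payoff; the smallest is 1/4, so the best response is C1.

C1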